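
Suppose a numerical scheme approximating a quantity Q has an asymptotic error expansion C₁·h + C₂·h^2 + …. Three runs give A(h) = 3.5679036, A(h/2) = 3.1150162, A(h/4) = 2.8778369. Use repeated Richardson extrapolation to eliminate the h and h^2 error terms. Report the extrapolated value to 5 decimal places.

2.63350

First eliminate the h term (factor 2^1 = 2):
  B₁ = (2·3.1150162 − 3.5679036)/1 = 2.6621288
  B₂ = (2·2.8778369 − 3.1150162)/1 = 2.6406576
Then eliminate the h^2 term (factor 2^2 = 4):
  (4·2.6406576 − 2.6621288)/3 = 2.6335005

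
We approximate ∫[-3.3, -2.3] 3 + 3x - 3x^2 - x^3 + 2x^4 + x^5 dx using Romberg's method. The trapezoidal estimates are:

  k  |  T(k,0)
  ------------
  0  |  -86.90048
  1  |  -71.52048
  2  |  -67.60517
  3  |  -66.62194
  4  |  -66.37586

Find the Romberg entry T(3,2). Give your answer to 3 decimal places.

Richardson extrapolation on the trapezoidal column (denominator 4−1=3):
T(2,1) = -67.60517 + (-67.60517 − (-71.52048))/3 = -66.30007
T(3,1) = -66.62194 + (-66.62194 − (-67.60517))/3 = -66.29420
T(3,2) = -66.29420 + (-66.29420 − (-66.30007))/15 = -66.29381

-66.294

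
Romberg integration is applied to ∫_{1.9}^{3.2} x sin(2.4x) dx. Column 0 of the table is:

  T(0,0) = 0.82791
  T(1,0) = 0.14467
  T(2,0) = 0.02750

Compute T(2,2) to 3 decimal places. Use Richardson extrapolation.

Richardson extrapolation on the trapezoidal column (denominator 4−1=3):
T(1,1) = 0.14467 + (0.14467 − 0.82791)/3 = -0.08308
T(2,1) = (4·0.02750 − 0.14467) / 3 = -0.01156
T(2,2) = (16·(-0.01156) − (-0.08308)) / 15 = -0.00679

-0.007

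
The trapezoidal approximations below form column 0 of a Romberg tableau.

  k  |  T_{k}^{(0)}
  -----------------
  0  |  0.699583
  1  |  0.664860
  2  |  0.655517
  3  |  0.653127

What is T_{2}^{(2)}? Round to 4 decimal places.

0.6523

Richardson extrapolation on the trapezoidal column (denominator 4−1=3):
T_{1}^{(1)} = (4·0.664860 − 0.699583) / 3 = 0.653286
T_{2}^{(1)} = (4·0.655517 − 0.664860) / 3 = 0.652403
T_{2}^{(2)} = 0.652403 + (0.652403 − 0.653286)/15 = 0.652344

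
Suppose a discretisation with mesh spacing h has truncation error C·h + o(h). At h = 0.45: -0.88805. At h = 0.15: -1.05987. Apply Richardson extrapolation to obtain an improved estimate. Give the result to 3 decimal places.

Extrapolated value = (3·A(h/3) − A(h)) / (3 − 1)
= (3·(-1.05987) − (-0.88805)) / 2
= -2.29156 / 2 = -1.14578

-1.146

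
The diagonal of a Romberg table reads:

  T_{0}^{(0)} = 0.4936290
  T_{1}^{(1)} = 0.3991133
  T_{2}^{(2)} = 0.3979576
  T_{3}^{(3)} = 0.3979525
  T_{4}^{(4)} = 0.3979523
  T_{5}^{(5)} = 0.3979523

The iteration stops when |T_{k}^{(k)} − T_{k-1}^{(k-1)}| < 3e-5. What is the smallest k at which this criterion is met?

|T_{1}^{(1)} − T_{0}^{(0)}| = 0.0945157 ≥ 3e-5
|T_{2}^{(2)} − T_{1}^{(1)}| = 0.0011557 ≥ 3e-5
|T_{3}^{(3)} − T_{2}^{(2)}| = 0.0000051 < 3e-5

k = 3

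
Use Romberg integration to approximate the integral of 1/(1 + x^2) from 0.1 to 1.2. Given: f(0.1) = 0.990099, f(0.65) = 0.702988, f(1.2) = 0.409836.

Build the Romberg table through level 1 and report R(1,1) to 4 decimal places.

R(0,0) (trapezoid, 1 panel, h=1.1000): 0.769964
R(1,0) (trapezoid, 2 panels, h=0.5500): 0.771626
R(1,1) = 0.771626 + (0.771626 − 0.769964)/3 = 0.772180

0.7722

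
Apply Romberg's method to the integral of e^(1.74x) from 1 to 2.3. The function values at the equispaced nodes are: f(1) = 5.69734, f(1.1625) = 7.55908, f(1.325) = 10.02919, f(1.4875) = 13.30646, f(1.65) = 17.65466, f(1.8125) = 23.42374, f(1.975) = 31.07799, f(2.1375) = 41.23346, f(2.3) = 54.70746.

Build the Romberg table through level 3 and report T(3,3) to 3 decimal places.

T(0,0) (trapezoid, 1 panel, h=1.3000): 39.26312
T(1,0) (trapezoid, 2 panels, h=0.6500): 31.10709
T(2,0) (trapezoid, 4 panels, h=0.3250): 28.91338
T(3,0) (trapezoid, 8 panels, h=0.1625): 28.35413
T(1,1) = 31.10709 + (31.10709 − 39.26312)/3 = 28.38841
T(2,1) = 28.91338 + (28.91338 − 31.10709)/3 = 28.18214
T(3,1) = 28.35413 + (28.35413 − 28.91338)/3 = 28.16771
T(2,2) = 28.18214 + (28.18214 − 28.38841)/15 = 28.16839
T(3,2) = 28.16771 + (28.16771 − 28.18214)/15 = 28.16675
T(3,3) = 28.16675 + (28.16675 − 28.16839)/63 = 28.16672

28.167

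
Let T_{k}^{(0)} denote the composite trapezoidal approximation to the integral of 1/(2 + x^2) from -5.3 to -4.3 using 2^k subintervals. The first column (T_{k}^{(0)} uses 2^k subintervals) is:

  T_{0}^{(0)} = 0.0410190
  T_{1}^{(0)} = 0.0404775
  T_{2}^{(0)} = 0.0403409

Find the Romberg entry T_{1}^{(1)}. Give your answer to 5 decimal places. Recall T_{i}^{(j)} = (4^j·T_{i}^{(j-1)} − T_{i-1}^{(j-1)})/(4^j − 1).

0.04030

T_{1}^{(1)} = (4·0.0404775 − 0.0410190) / 3 = 0.0402970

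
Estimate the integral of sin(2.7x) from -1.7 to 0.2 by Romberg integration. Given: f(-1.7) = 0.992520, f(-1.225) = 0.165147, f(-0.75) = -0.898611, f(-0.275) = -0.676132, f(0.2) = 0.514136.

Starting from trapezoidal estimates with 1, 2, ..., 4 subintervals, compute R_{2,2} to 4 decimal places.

R_{0,0} (trapezoid, 1 panel, h=1.9000): 1.431323
R_{1,0} (trapezoid, 2 panels, h=0.9500): -0.138019
R_{2,0} (trapezoid, 4 panels, h=0.4750): -0.311727
R_{1,1} = -0.138019 + (-0.138019 − 1.431323)/3 = -0.661133
R_{2,1} = -0.311727 + (-0.311727 − (-0.138019))/3 = -0.369630
R_{2,2} = -0.369630 + (-0.369630 − (-0.661133))/15 = -0.350196

-0.3502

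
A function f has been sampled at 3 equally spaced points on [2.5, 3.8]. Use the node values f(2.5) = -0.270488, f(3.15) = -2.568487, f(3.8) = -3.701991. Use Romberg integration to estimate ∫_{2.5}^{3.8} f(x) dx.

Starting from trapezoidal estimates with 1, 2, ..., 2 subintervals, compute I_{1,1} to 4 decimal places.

-3.0867

I_{0,0} (trapezoid, 1 panel, h=1.3000): -2.582111
I_{1,0} (trapezoid, 2 panels, h=0.6500): -2.960572
I_{1,1} = -2.960572 + (-2.960572 − (-2.582111))/3 = -3.086726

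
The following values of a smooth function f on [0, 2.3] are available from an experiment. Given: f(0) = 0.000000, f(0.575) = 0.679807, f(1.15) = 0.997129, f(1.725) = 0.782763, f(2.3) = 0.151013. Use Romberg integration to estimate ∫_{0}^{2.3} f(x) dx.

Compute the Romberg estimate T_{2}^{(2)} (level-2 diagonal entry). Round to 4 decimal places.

T_{0}^{(0)} (trapezoid, 1 panel, h=2.3000): 0.173665
T_{1}^{(0)} (trapezoid, 2 panels, h=1.1500): 1.233531
T_{2}^{(0)} (trapezoid, 4 panels, h=0.5750): 1.457743
T_{1}^{(1)} = 1.233531 + (1.233531 − 0.173665)/3 = 1.586820
T_{2}^{(1)} = 1.457743 + (1.457743 − 1.233531)/3 = 1.532480
T_{2}^{(2)} = 1.532480 + (1.532480 − 1.586820)/15 = 1.528857

1.5289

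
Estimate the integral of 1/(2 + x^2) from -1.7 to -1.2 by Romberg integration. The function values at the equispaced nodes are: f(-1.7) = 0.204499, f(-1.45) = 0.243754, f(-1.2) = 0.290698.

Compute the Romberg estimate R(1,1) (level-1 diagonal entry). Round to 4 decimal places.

0.1225

R(0,0) (trapezoid, 1 panel, h=0.5000): 0.123799
R(1,0) (trapezoid, 2 panels, h=0.2500): 0.122838
R(1,1) = 0.122838 + (0.122838 − 0.123799)/3 = 0.122518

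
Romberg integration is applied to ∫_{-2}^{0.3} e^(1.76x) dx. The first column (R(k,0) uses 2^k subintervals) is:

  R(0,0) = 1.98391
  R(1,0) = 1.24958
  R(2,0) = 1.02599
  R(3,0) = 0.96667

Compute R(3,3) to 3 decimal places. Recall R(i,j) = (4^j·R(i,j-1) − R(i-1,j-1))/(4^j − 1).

Richardson extrapolation on the trapezoidal column (denominator 4−1=3):
R(1,1) = 1.24958 + (1.24958 − 1.98391)/3 = 1.00480
R(2,1) = 1.02599 + (1.02599 − 1.24958)/3 = 0.95146
R(3,1) = 0.96667 + (0.96667 − 1.02599)/3 = 0.94690
R(2,2) = (16·0.95146 − 1.00480) / 15 = 0.94790
R(3,2) = 0.94690 + (0.94690 − 0.95146)/15 = 0.94660
R(3,3) = 0.94660 + (0.94660 − 0.94790)/63 = 0.94658

0.947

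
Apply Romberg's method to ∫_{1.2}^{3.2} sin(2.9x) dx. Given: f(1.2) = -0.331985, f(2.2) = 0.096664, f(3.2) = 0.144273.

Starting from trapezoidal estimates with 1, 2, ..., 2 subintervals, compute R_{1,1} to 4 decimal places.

R_{0,0} (trapezoid, 1 panel, h=2.0000): -0.187712
R_{1,0} (trapezoid, 2 panels, h=1.0000): 0.002808
R_{1,1} = 0.002808 + (0.002808 − (-0.187712))/3 = 0.066315

0.0663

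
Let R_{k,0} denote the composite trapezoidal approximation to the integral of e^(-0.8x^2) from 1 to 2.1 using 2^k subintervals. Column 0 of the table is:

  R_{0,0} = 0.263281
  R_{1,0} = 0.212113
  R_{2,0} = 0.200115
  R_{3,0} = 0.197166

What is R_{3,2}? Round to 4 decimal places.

0.1962

R_{2,1} = (4·0.200115 − 0.212113) / 3 = 0.196116
R_{3,1} = (4·0.197166 − 0.200115) / 3 = 0.196183
R_{3,2} = 0.196183 + (0.196183 − 0.196116)/15 = 0.196187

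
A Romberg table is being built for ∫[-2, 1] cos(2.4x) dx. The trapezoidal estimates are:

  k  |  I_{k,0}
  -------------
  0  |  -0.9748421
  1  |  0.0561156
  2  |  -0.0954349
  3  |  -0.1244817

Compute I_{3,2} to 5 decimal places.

-0.13338

Richardson extrapolation on the trapezoidal column (denominator 4−1=3):
I_{2,1} = (4·(-0.0954349) − 0.0561156) / 3 = -0.1459517
I_{3,1} = (4·(-0.1244817) − (-0.0954349)) / 3 = -0.1341640
I_{3,2} = (16·(-0.1341640) − (-0.1459517)) / 15 = -0.1333782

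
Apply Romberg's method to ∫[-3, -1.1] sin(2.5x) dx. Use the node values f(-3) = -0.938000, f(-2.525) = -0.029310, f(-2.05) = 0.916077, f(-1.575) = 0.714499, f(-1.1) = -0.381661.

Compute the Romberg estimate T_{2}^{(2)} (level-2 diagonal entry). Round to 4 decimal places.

0.4999

T_{0}^{(0)} (trapezoid, 1 panel, h=1.9000): -1.253678
T_{1}^{(0)} (trapezoid, 2 panels, h=0.9500): 0.243434
T_{2}^{(0)} (trapezoid, 4 panels, h=0.4750): 0.447182
T_{1}^{(1)} = 0.243434 + (0.243434 − (-1.253678))/3 = 0.742471
T_{2}^{(1)} = 0.447182 + (0.447182 − 0.243434)/3 = 0.515098
T_{2}^{(2)} = 0.515098 + (0.515098 − 0.742471)/15 = 0.499940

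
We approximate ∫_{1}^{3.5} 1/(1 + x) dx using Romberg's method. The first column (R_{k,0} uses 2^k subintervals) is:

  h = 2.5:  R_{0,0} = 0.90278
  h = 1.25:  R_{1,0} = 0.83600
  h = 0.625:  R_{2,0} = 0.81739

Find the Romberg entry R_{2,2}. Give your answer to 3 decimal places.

Richardson extrapolation on the trapezoidal column (denominator 4−1=3):
R_{1,1} = (4·0.83600 − 0.90278) / 3 = 0.81374
R_{2,1} = 0.81739 + (0.81739 − 0.83600)/3 = 0.81119
R_{2,2} = 0.81119 + (0.81119 − 0.81374)/15 = 0.81102

0.811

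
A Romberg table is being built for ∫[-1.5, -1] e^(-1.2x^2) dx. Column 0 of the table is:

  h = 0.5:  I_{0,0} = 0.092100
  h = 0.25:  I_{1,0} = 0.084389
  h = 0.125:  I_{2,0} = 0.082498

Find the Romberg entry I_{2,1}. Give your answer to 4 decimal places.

Richardson extrapolation on the trapezoidal column (denominator 4−1=3):
I_{2,1} = 0.082498 + (0.082498 − 0.084389)/3 = 0.081868

0.0819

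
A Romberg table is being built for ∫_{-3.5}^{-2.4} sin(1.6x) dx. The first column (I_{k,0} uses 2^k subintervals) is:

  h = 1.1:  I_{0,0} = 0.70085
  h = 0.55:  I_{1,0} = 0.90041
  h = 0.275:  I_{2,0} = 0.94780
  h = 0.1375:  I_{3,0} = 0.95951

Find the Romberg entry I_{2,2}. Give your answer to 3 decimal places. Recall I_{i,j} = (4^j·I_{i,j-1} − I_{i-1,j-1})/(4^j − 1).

I_{1,1} = 0.90041 + (0.90041 − 0.70085)/3 = 0.96693
I_{2,1} = 0.94780 + (0.94780 − 0.90041)/3 = 0.96360
I_{2,2} = 0.96360 + (0.96360 − 0.96693)/15 = 0.96338
(Column j=1 coincides with Simpson's rule on the same nodes.)

0.963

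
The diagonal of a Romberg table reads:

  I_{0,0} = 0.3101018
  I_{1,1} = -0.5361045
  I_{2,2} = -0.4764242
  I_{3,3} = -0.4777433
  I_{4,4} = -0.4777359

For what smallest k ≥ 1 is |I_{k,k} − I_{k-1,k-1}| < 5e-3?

k = 3

|I_{1,1} − I_{0,0}| = 0.8462063 ≥ 5e-3
|I_{2,2} − I_{1,1}| = 0.0596803 ≥ 5e-3
|I_{3,3} − I_{2,2}| = 0.0013191 < 5e-3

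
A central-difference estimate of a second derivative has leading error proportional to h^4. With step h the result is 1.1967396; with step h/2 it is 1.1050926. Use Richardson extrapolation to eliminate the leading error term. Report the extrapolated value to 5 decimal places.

1.09898

The leading error scales as h^4; refining by a factor of 2 reduces it by 2^4 = 16.
Extrapolated value = (16·A(h/2) − A(h)) / (16 − 1)
= (16·1.1050926 − 1.1967396) / 15
= 16.4847420 / 15 = 1.0989828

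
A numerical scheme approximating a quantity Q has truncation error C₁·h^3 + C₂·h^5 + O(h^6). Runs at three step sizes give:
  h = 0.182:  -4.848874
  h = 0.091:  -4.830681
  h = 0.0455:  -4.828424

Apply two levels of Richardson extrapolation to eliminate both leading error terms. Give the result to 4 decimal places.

First eliminate the h^3 term (factor 2^3 = 8):
  B₁ = (8·(-4.830681) − (-4.848874))/7 = -4.828082
  B₂ = (8·(-4.828424) − (-4.830681))/7 = -4.828102
Then eliminate the h^5 term (factor 2^5 = 32):
  (32·(-4.828102) − (-4.828082))/31 = -4.828103

-4.8281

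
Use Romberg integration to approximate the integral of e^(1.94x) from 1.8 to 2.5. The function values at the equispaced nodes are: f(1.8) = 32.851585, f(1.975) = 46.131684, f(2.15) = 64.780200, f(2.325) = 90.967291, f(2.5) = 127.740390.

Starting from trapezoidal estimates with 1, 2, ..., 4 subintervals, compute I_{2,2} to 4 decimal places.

48.9119

I_{0,0} (trapezoid, 1 panel, h=0.7000): 56.207191
I_{1,0} (trapezoid, 2 panels, h=0.3500): 50.776666
I_{2,0} (trapezoid, 4 panels, h=0.1750): 49.380653
I_{1,1} = 50.776666 + (50.776666 − 56.207191)/3 = 48.966491
I_{2,1} = 49.380653 + (49.380653 − 50.776666)/3 = 48.915315
I_{2,2} = 48.915315 + (48.915315 − 48.966491)/15 = 48.911903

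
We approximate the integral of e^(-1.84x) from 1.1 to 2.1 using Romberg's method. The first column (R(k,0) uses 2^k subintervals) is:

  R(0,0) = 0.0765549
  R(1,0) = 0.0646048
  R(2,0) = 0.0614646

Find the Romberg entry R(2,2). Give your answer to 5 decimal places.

0.06040

R(1,1) = 0.0646048 + (0.0646048 − 0.0765549)/3 = 0.0606214
R(2,1) = 0.0614646 + (0.0614646 − 0.0646048)/3 = 0.0604179
R(2,2) = 0.0604179 + (0.0604179 − 0.0606214)/15 = 0.0604043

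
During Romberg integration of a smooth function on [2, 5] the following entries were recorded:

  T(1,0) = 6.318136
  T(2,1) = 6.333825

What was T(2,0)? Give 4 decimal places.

From T(2,1) = (4·T(2,0) − T(1,0))/3, solve for T(2,0):
4·T(2,0) = 3·6.333825 + 6.318136 = 25.319611
T(2,0) = 6.329903

6.3299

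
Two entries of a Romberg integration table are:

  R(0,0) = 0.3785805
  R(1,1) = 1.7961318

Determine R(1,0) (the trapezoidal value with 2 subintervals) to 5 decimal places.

From R(1,1) = (4·R(1,0) − R(0,0))/3, solve for R(1,0):
4·R(1,0) = 3·1.7961318 + 0.3785805 = 5.7669759
R(1,0) = 1.4417440

1.44174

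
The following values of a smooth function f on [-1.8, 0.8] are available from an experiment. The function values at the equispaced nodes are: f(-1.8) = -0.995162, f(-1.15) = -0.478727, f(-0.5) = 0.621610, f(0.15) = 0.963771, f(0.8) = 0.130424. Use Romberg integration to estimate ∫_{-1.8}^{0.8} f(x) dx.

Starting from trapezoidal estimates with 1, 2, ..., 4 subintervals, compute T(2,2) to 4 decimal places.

T(0,0) (trapezoid, 1 panel, h=2.6000): -1.124159
T(1,0) (trapezoid, 2 panels, h=1.3000): 0.246013
T(2,0) (trapezoid, 4 panels, h=0.6500): 0.438285
T(1,1) = 0.246013 + (0.246013 − (-1.124159))/3 = 0.702737
T(2,1) = 0.438285 + (0.438285 − 0.246013)/3 = 0.502376
T(2,2) = 0.502376 + (0.502376 − 0.702737)/15 = 0.489019

0.4890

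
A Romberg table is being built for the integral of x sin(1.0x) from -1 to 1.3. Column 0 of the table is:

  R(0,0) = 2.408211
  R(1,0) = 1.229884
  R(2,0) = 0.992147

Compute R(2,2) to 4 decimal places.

0.9180

R(1,1) = 1.229884 + (1.229884 − 2.408211)/3 = 0.837108
R(2,1) = 0.992147 + (0.992147 − 1.229884)/3 = 0.912901
R(2,2) = (16·0.912901 − 0.837108) / 15 = 0.917954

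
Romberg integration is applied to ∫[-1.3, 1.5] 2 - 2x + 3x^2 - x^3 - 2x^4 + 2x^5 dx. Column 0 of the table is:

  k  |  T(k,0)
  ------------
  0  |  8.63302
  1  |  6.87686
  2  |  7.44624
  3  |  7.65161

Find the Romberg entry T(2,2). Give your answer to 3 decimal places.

T(1,1) = 6.87686 + (6.87686 − 8.63302)/3 = 6.29147
T(2,1) = (4·7.44624 − 6.87686) / 3 = 7.63603
T(2,2) = (16·7.63603 − 6.29147) / 15 = 7.72567
(Column j=1 coincides with Simpson's rule on the same nodes.)

7.726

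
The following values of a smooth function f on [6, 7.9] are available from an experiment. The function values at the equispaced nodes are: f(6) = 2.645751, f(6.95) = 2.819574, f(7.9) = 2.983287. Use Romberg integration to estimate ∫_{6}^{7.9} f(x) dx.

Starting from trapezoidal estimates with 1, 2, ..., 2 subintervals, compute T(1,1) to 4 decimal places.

T(0,0) (trapezoid, 1 panel, h=1.9000): 5.347586
T(1,0) (trapezoid, 2 panels, h=0.9500): 5.352388
T(1,1) = 5.352388 + (5.352388 − 5.347586)/3 = 5.353989

5.3540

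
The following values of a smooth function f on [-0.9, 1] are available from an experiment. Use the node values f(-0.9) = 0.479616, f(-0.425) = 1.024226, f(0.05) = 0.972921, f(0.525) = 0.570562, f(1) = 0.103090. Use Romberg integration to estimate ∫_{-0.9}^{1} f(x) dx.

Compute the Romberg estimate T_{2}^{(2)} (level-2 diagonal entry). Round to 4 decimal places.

1.4100

T_{0}^{(0)} (trapezoid, 1 panel, h=1.9000): 0.553571
T_{1}^{(0)} (trapezoid, 2 panels, h=0.9500): 1.201060
T_{2}^{(0)} (trapezoid, 4 panels, h=0.4750): 1.358054
T_{1}^{(1)} = 1.201060 + (1.201060 − 0.553571)/3 = 1.416890
T_{2}^{(1)} = 1.358054 + (1.358054 − 1.201060)/3 = 1.410385
T_{2}^{(2)} = 1.410385 + (1.410385 − 1.416890)/15 = 1.409951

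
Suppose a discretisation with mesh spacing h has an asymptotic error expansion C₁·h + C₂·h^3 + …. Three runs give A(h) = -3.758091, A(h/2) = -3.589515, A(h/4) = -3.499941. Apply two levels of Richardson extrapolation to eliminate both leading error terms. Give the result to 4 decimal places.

First eliminate the h term (factor 2^1 = 2):
  B₁ = (2·(-3.589515) − (-3.758091))/1 = -3.420939
  B₂ = (2·(-3.499941) − (-3.589515))/1 = -3.410367
Then eliminate the h^3 term (factor 2^3 = 8):
  (8·(-3.410367) − (-3.420939))/7 = -3.408857

-3.4089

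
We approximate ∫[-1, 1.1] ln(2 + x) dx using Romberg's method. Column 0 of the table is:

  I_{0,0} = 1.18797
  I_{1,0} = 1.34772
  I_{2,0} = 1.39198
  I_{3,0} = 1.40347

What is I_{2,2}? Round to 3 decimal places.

Richardson extrapolation on the trapezoidal column (denominator 4−1=3):
I_{1,1} = 1.34772 + (1.34772 − 1.18797)/3 = 1.40097
I_{2,1} = 1.39198 + (1.39198 − 1.34772)/3 = 1.40673
I_{2,2} = 1.40673 + (1.40673 − 1.40097)/15 = 1.40711

1.407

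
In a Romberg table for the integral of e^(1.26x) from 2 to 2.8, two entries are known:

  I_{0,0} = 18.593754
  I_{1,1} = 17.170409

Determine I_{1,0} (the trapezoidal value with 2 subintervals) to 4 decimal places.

From I_{1,1} = (4·I_{1,0} − I_{0,0})/3, solve for I_{1,0}:
4·I_{1,0} = 3·17.170409 + 18.593754 = 70.104981
I_{1,0} = 17.526245

17.5262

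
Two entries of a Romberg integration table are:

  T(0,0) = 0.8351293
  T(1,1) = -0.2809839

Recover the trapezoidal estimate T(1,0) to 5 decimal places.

-0.00196

From T(1,1) = (4·T(1,0) − T(0,0))/3, solve for T(1,0):
4·T(1,0) = 3·(-0.2809839) + 0.8351293 = -0.0078224
T(1,0) = -0.0019556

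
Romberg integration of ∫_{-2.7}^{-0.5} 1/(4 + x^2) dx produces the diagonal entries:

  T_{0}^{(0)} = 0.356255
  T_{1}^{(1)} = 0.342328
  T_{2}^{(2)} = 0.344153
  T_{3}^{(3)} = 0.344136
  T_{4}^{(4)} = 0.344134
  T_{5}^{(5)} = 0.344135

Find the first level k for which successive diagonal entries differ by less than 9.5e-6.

|T_{1}^{(1)} − T_{0}^{(0)}| = 0.013927 ≥ 9.5e-6
|T_{2}^{(2)} − T_{1}^{(1)}| = 0.001825 ≥ 9.5e-6
|T_{3}^{(3)} − T_{2}^{(2)}| = 0.000017 ≥ 9.5e-6
|T_{4}^{(4)} − T_{3}^{(3)}| = 0.000002 < 9.5e-6

k = 4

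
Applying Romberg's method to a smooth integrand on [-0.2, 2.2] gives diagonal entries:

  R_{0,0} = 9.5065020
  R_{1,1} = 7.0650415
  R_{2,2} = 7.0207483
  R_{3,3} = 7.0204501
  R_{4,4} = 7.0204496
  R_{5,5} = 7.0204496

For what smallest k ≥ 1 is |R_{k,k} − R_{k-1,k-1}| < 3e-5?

|R_{1,1} − R_{0,0}| = 2.4414605 ≥ 3e-5
|R_{2,2} − R_{1,1}| = 0.0442932 ≥ 3e-5
|R_{3,3} − R_{2,2}| = 0.0002982 ≥ 3e-5
|R_{4,4} − R_{3,3}| = 0.0000005 < 3e-5

k = 4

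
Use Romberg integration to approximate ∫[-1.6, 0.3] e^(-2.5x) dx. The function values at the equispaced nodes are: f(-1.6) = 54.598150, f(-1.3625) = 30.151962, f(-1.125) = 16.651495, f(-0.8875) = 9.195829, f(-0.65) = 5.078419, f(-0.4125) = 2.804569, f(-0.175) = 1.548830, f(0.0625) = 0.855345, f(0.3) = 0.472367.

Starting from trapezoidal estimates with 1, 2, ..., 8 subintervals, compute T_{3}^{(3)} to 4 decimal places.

21.6509

T_{0}^{(0)} (trapezoid, 1 panel, h=1.9000): 52.316991
T_{1}^{(0)} (trapezoid, 2 panels, h=0.9500): 30.982994
T_{2}^{(0)} (trapezoid, 4 panels, h=0.4750): 24.136651
T_{3}^{(0)} (trapezoid, 8 panels, h=0.2375): 22.282656
T_{1}^{(1)} = 30.982994 + (30.982994 − 52.316991)/3 = 23.871662
T_{2}^{(1)} = 24.136651 + (24.136651 − 30.982994)/3 = 21.854537
T_{3}^{(1)} = 22.282656 + (22.282656 − 24.136651)/3 = 21.664658
T_{2}^{(2)} = 21.854537 + (21.854537 − 23.871662)/15 = 21.720062
T_{3}^{(2)} = 21.664658 + (21.664658 − 21.854537)/15 = 21.651999
T_{3}^{(3)} = 21.651999 + (21.651999 − 21.720062)/63 = 21.650919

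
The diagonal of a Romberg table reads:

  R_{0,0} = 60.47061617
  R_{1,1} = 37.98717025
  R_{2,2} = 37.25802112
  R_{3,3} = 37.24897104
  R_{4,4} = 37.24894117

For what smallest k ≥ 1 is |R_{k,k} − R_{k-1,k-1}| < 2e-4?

|R_{1,1} − R_{0,0}| = 22.48344592 ≥ 2e-4
|R_{2,2} − R_{1,1}| = 0.72914913 ≥ 2e-4
|R_{3,3} − R_{2,2}| = 0.00905008 ≥ 2e-4
|R_{4,4} − R_{3,3}| = 0.00002987 < 2e-4

k = 4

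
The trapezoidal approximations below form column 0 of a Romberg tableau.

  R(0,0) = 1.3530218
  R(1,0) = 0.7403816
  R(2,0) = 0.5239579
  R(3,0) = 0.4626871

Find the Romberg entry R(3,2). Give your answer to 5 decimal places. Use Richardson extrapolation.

0.44163

R(2,1) = (4·0.5239579 − 0.7403816) / 3 = 0.4518167
R(3,1) = (4·0.4626871 − 0.5239579) / 3 = 0.4422635
R(3,2) = 0.4422635 + (0.4422635 − 0.4518167)/15 = 0.4416266
(Column j=1 coincides with Simpson's rule on the same nodes.)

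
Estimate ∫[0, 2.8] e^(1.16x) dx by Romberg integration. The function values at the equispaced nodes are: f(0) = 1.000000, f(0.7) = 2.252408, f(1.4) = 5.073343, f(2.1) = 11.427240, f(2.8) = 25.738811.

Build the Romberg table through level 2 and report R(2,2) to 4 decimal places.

R(0,0) (trapezoid, 1 panel, h=2.8000): 37.434335
R(1,0) (trapezoid, 2 panels, h=1.4000): 25.819848
R(2,0) (trapezoid, 4 panels, h=0.7000): 22.485678
R(1,1) = 25.819848 + (25.819848 − 37.434335)/3 = 21.948352
R(2,1) = 22.485678 + (22.485678 − 25.819848)/3 = 21.374288
R(2,2) = 21.374288 + (21.374288 − 21.948352)/15 = 21.336017

21.3360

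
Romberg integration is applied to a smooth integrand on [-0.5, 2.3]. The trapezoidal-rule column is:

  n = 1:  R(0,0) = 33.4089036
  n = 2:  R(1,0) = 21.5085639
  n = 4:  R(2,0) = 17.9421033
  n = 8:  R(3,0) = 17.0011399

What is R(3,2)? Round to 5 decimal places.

16.68310

Richardson extrapolation on the trapezoidal column (denominator 4−1=3):
R(2,1) = (4·17.9421033 − 21.5085639) / 3 = 16.7532831
R(3,1) = (4·17.0011399 − 17.9421033) / 3 = 16.6874854
R(3,2) = (16·16.6874854 − 16.7532831) / 15 = 16.6830989
(Column j=1 coincides with Simpson's rule on the same nodes.)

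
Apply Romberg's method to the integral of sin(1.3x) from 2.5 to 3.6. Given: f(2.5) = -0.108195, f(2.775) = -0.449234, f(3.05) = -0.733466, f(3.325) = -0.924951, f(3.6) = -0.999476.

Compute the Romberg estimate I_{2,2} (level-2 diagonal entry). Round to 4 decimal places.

-0.7398

I_{0,0} (trapezoid, 1 panel, h=1.1000): -0.609219
I_{1,0} (trapezoid, 2 panels, h=0.5500): -0.708016
I_{2,0} (trapezoid, 4 panels, h=0.2750): -0.731909
I_{1,1} = -0.708016 + (-0.708016 − (-0.609219))/3 = -0.740948
I_{2,1} = -0.731909 + (-0.731909 − (-0.708016))/3 = -0.739873
I_{2,2} = -0.739873 + (-0.739873 − (-0.740948))/15 = -0.739801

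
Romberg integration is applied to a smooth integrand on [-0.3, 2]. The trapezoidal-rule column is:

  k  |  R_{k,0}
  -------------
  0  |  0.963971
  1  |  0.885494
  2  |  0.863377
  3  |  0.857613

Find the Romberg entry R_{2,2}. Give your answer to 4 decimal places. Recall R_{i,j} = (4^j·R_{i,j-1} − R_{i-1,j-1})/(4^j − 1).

0.8558

R_{1,1} = 0.885494 + (0.885494 − 0.963971)/3 = 0.859335
R_{2,1} = 0.863377 + (0.863377 − 0.885494)/3 = 0.856005
R_{2,2} = (16·0.856005 − 0.859335) / 15 = 0.855783
(Column j=1 coincides with Simpson's rule on the same nodes.)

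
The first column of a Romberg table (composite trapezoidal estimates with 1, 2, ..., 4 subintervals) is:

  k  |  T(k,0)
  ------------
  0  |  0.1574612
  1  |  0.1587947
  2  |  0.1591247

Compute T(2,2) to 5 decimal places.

Richardson extrapolation on the trapezoidal column (denominator 4−1=3):
T(1,1) = 0.1587947 + (0.1587947 − 0.1574612)/3 = 0.1592392
T(2,1) = (4·0.1591247 − 0.1587947) / 3 = 0.1592347
T(2,2) = (16·0.1592347 − 0.1592392) / 15 = 0.1592344

0.15923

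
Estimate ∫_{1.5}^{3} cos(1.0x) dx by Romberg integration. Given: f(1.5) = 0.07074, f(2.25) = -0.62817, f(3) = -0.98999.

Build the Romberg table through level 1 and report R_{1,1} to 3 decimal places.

R_{0,0} (trapezoid, 1 panel, h=1.5000): -0.68944
R_{1,0} (trapezoid, 2 panels, h=0.7500): -0.81585
R_{1,1} = -0.81585 + (-0.81585 − (-0.68944))/3 = -0.85799

-0.858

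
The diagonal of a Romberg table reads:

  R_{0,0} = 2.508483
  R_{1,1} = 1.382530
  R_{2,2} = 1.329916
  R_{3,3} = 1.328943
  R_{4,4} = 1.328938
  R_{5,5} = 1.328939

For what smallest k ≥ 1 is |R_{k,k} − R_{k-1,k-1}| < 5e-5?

|R_{1,1} − R_{0,0}| = 1.125953 ≥ 5e-5
|R_{2,2} − R_{1,1}| = 0.052614 ≥ 5e-5
|R_{3,3} − R_{2,2}| = 0.000973 ≥ 5e-5
|R_{4,4} − R_{3,3}| = 0.000005 < 5e-5

k = 4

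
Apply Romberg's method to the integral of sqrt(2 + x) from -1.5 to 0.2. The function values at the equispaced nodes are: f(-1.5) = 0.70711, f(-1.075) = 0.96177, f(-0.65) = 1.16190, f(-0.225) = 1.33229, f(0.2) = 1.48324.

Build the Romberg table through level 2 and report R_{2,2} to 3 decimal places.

R_{0,0} (trapezoid, 1 panel, h=1.7000): 1.86180
R_{1,0} (trapezoid, 2 panels, h=0.8500): 1.91851
R_{2,0} (trapezoid, 4 panels, h=0.4250): 1.93423
R_{1,1} = 1.91851 + (1.91851 − 1.86180)/3 = 1.93741
R_{2,1} = 1.93423 + (1.93423 − 1.91851)/3 = 1.93947
R_{2,2} = 1.93947 + (1.93947 − 1.93741)/15 = 1.93961

1.940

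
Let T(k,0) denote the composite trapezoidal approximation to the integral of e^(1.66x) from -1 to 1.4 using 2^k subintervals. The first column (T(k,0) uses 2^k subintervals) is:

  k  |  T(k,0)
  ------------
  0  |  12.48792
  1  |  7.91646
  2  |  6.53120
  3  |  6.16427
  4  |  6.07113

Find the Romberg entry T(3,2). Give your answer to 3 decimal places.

Richardson extrapolation on the trapezoidal column (denominator 4−1=3):
T(2,1) = (4·6.53120 − 7.91646) / 3 = 6.06945
T(3,1) = 6.16427 + (6.16427 − 6.53120)/3 = 6.04196
T(3,2) = (16·6.04196 − 6.06945) / 15 = 6.04013

6.040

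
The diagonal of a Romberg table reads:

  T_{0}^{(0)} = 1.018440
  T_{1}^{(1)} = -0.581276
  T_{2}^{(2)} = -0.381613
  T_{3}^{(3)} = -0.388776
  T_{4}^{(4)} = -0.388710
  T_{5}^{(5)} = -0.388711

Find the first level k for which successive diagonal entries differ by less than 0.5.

k = 2

|T_{1}^{(1)} − T_{0}^{(0)}| = 1.599716 ≥ 0.5
|T_{2}^{(2)} − T_{1}^{(1)}| = 0.199663 < 0.5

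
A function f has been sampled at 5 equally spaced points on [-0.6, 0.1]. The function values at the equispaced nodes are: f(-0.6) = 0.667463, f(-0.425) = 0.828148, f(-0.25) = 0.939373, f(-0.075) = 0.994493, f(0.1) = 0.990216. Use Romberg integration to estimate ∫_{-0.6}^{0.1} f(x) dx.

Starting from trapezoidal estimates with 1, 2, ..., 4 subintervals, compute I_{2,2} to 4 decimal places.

0.6316

I_{0,0} (trapezoid, 1 panel, h=0.7000): 0.580188
I_{1,0} (trapezoid, 2 panels, h=0.3500): 0.618874
I_{2,0} (trapezoid, 4 panels, h=0.1750): 0.628399
I_{1,1} = 0.618874 + (0.618874 − 0.580188)/3 = 0.631769
I_{2,1} = 0.628399 + (0.628399 − 0.618874)/3 = 0.631574
I_{2,2} = 0.631574 + (0.631574 − 0.631769)/15 = 0.631561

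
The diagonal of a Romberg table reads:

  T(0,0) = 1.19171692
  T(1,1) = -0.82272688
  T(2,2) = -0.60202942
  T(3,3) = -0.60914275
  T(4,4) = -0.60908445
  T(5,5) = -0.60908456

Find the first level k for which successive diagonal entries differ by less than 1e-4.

k = 4

|T(1,1) − T(0,0)| = 2.01444380 ≥ 1e-4
|T(2,2) − T(1,1)| = 0.22069746 ≥ 1e-4
|T(3,3) − T(2,2)| = 0.00711333 ≥ 1e-4
|T(4,4) − T(3,3)| = 0.00005830 < 1e-4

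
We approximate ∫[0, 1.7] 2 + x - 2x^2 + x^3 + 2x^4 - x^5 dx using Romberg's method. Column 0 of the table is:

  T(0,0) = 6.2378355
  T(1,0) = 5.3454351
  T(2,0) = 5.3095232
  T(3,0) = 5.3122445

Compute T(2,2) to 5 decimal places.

5.31419

T(1,1) = (4·5.3454351 − 6.2378355) / 3 = 5.0479683
T(2,1) = (4·5.3095232 − 5.3454351) / 3 = 5.2975526
T(2,2) = (16·5.2975526 − 5.0479683) / 15 = 5.3141916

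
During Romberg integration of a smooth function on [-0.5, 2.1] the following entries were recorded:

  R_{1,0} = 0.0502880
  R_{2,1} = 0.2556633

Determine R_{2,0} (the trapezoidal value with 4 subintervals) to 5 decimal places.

From R_{2,1} = (4·R_{2,0} − R_{1,0})/3, solve for R_{2,0}:
4·R_{2,0} = 3·0.2556633 + 0.0502880 = 0.8172779
R_{2,0} = 0.2043195

0.20432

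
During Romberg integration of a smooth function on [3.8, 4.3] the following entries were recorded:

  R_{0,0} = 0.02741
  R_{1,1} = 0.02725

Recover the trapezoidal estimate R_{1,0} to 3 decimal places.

0.027

From R_{1,1} = (4·R_{1,0} − R_{0,0})/3, solve for R_{1,0}:
4·R_{1,0} = 3·0.02725 + 0.02741 = 0.10916
R_{1,0} = 0.02729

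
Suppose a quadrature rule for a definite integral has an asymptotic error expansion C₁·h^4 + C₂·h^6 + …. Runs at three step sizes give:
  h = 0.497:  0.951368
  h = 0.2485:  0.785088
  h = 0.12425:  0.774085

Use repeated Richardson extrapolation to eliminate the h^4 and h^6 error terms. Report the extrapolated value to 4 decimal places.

First eliminate the h^4 term (factor 2^4 = 16):
  B₁ = (16·0.785088 − 0.951368)/15 = 0.774003
  B₂ = (16·0.774085 − 0.785088)/15 = 0.773351
Then eliminate the h^6 term (factor 2^6 = 64):
  (64·0.773351 − 0.774003)/63 = 0.773341

0.7733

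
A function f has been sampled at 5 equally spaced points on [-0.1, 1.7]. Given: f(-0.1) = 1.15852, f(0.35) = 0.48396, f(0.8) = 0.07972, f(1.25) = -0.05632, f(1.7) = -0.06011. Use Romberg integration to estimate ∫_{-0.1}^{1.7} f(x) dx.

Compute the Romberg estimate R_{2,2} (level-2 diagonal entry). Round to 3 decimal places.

R_{0,0} (trapezoid, 1 panel, h=1.8000): 0.98857
R_{1,0} (trapezoid, 2 panels, h=0.9000): 0.56603
R_{2,0} (trapezoid, 4 panels, h=0.4500): 0.47545
R_{1,1} = 0.56603 + (0.56603 − 0.98857)/3 = 0.42518
R_{2,1} = 0.47545 + (0.47545 − 0.56603)/3 = 0.44526
R_{2,2} = 0.44526 + (0.44526 − 0.42518)/15 = 0.44660

0.447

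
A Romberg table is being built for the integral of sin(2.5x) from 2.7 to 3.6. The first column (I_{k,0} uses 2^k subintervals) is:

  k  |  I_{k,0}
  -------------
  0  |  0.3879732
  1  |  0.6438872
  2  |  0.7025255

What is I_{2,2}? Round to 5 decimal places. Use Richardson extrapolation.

Richardson extrapolation on the trapezoidal column (denominator 4−1=3):
I_{1,1} = 0.6438872 + (0.6438872 − 0.3879732)/3 = 0.7291919
I_{2,1} = (4·0.7025255 − 0.6438872) / 3 = 0.7220716
I_{2,2} = 0.7220716 + (0.7220716 − 0.7291919)/15 = 0.7215969

0.72160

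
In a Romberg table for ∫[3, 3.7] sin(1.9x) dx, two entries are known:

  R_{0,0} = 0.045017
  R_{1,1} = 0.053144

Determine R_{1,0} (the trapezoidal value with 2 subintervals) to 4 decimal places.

From R_{1,1} = (4·R_{1,0} − R_{0,0})/3, solve for R_{1,0}:
4·R_{1,0} = 3·0.053144 + 0.045017 = 0.204449
R_{1,0} = 0.051112

0.0511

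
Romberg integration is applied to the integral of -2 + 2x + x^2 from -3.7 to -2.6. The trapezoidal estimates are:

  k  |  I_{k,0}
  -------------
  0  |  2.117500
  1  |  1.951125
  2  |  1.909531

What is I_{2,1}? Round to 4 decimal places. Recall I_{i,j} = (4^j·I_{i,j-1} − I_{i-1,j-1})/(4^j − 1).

1.8957

I_{2,1} = (4·1.909531 − 1.951125) / 3 = 1.895666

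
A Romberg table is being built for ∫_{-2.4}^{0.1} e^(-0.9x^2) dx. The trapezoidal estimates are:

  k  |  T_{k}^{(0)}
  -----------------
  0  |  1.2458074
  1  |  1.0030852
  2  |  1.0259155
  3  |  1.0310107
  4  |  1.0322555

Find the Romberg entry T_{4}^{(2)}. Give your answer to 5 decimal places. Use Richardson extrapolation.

1.03267

Richardson extrapolation on the trapezoidal column (denominator 4−1=3):
T_{3}^{(1)} = (4·1.0310107 − 1.0259155) / 3 = 1.0327091
T_{4}^{(1)} = (4·1.0322555 − 1.0310107) / 3 = 1.0326704
T_{4}^{(2)} = (16·1.0326704 − 1.0327091) / 15 = 1.0326678
(Column j=1 coincides with Simpson's rule on the same nodes.)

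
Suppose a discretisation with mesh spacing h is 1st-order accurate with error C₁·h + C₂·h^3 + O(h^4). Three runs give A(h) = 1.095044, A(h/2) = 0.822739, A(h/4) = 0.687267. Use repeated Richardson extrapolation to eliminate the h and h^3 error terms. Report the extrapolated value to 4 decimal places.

0.5520

First eliminate the h term (factor 2^1 = 2):
  B₁ = (2·0.822739 − 1.095044)/1 = 0.550434
  B₂ = (2·0.687267 − 0.822739)/1 = 0.551795
Then eliminate the h^3 term (factor 2^3 = 8):
  (8·0.551795 − 0.550434)/7 = 0.551989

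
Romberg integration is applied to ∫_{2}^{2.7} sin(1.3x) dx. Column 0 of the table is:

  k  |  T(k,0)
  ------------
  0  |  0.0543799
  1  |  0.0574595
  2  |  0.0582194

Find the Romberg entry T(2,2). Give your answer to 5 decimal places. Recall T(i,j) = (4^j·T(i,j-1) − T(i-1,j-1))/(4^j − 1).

0.05847

T(1,1) = (4·0.0574595 − 0.0543799) / 3 = 0.0584860
T(2,1) = (4·0.0582194 − 0.0574595) / 3 = 0.0584727
T(2,2) = 0.0584727 + (0.0584727 − 0.0584860)/15 = 0.0584718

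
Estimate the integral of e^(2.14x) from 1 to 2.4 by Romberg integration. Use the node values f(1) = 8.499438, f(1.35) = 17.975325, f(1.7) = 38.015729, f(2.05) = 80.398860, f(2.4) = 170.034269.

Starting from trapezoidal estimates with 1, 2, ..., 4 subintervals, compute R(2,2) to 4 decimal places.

R(0,0) (trapezoid, 1 panel, h=1.4000): 124.973595
R(1,0) (trapezoid, 2 panels, h=0.7000): 89.097808
R(2,0) (trapezoid, 4 panels, h=0.3500): 78.979869
R(1,1) = 89.097808 + (89.097808 − 124.973595)/3 = 77.139212
R(2,1) = 78.979869 + (78.979869 − 89.097808)/3 = 75.607223
R(2,2) = 75.607223 + (75.607223 − 77.139212)/15 = 75.505090

75.5051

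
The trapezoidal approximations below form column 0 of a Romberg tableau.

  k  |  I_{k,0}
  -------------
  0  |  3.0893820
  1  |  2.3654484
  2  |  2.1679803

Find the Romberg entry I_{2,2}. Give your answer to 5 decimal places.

2.10069

Richardson extrapolation on the trapezoidal column (denominator 4−1=3):
I_{1,1} = (4·2.3654484 − 3.0893820) / 3 = 2.1241372
I_{2,1} = (4·2.1679803 − 2.3654484) / 3 = 2.1021576
I_{2,2} = 2.1021576 + (2.1021576 − 2.1241372)/15 = 2.1006923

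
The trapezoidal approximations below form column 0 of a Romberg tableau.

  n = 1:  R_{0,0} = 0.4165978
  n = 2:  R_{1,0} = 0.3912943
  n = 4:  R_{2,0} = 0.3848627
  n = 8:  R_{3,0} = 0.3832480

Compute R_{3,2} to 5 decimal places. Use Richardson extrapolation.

Richardson extrapolation on the trapezoidal column (denominator 4−1=3):
R_{2,1} = (4·0.3848627 − 0.3912943) / 3 = 0.3827188
R_{3,1} = (4·0.3832480 − 0.3848627) / 3 = 0.3827098
R_{3,2} = (16·0.3827098 − 0.3827188) / 15 = 0.3827092

0.38271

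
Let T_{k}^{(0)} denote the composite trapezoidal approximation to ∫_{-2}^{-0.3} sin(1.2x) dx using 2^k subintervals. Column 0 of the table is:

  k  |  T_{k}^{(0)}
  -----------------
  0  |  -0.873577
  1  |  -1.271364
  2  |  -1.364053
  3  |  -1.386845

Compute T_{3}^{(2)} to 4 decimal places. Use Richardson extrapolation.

-1.3944

T_{2}^{(1)} = -1.364053 + (-1.364053 − (-1.271364))/3 = -1.394949
T_{3}^{(1)} = (4·(-1.386845) − (-1.364053)) / 3 = -1.394442
T_{3}^{(2)} = (16·(-1.394442) − (-1.394949)) / 15 = -1.394408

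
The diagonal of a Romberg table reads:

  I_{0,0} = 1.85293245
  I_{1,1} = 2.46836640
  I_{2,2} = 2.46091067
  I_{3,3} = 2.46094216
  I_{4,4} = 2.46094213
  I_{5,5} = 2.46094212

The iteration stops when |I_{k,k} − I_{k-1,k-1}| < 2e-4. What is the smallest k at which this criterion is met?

k = 3

|I_{1,1} − I_{0,0}| = 0.61543395 ≥ 2e-4
|I_{2,2} − I_{1,1}| = 0.00745573 ≥ 2e-4
|I_{3,3} − I_{2,2}| = 0.00003149 < 2e-4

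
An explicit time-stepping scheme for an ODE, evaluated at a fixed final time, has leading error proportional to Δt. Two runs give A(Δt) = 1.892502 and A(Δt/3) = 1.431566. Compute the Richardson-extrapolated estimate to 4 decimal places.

Extrapolated value = (3·A(Δt/3) − A(Δt)) / (3 − 1)
= (3·1.431566 − 1.892502) / 2
= 2.402196 / 2 = 1.201098

1.2011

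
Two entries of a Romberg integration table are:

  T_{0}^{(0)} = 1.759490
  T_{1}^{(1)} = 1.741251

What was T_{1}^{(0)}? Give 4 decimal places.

1.7458

From T_{1}^{(1)} = (4·T_{1}^{(0)} − T_{0}^{(0)})/3, solve for T_{1}^{(0)}:
4·T_{1}^{(0)} = 3·1.741251 + 1.759490 = 6.983243
T_{1}^{(0)} = 1.745811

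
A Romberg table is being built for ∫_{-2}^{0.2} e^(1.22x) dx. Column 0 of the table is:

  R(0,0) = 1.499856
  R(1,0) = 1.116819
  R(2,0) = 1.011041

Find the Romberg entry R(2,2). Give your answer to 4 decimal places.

0.9749

Richardson extrapolation on the trapezoidal column (denominator 4−1=3):
R(1,1) = (4·1.116819 − 1.499856) / 3 = 0.989140
R(2,1) = 1.011041 + (1.011041 − 1.116819)/3 = 0.975782
R(2,2) = (16·0.975782 − 0.989140) / 15 = 0.974891
(Column j=1 coincides with Simpson's rule on the same nodes.)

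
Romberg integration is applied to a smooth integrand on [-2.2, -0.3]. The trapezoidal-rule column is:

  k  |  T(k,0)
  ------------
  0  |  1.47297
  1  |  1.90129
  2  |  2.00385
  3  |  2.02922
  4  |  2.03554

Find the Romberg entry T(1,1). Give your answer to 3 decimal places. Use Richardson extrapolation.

T(1,1) = 1.90129 + (1.90129 − 1.47297)/3 = 2.04406

2.044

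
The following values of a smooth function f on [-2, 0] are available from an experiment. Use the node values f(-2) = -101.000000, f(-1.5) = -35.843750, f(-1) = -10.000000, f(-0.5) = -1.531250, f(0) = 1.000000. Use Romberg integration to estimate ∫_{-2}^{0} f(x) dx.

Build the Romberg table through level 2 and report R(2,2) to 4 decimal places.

-44.8000

R(0,0) (trapezoid, 1 panel, h=2.0000): -100.000000
R(1,0) (trapezoid, 2 panels, h=1.0000): -60.000000
R(2,0) (trapezoid, 4 panels, h=0.5000): -48.687500
R(1,1) = -60.000000 + (-60.000000 − (-100.000000))/3 = -46.666667
R(2,1) = -48.687500 + (-48.687500 − (-60.000000))/3 = -44.916667
R(2,2) = -44.916667 + (-44.916667 − (-46.666667))/15 = -44.800000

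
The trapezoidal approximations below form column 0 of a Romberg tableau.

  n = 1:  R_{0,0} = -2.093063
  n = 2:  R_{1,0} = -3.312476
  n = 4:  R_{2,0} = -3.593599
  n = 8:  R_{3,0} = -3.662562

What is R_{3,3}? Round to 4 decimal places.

-3.6854

Richardson extrapolation on the trapezoidal column (denominator 4−1=3):
R_{1,1} = -3.312476 + (-3.312476 − (-2.093063))/3 = -3.718947
R_{2,1} = -3.593599 + (-3.593599 − (-3.312476))/3 = -3.687307
R_{3,1} = (4·(-3.662562) − (-3.593599)) / 3 = -3.685550
R_{2,2} = -3.687307 + (-3.687307 − (-3.718947))/15 = -3.685198
R_{3,2} = -3.685550 + (-3.685550 − (-3.687307))/15 = -3.685433
R_{3,3} = (64·(-3.685433) − (-3.685198)) / 63 = -3.685437
(Column j=1 coincides with Simpson's rule on the same nodes.)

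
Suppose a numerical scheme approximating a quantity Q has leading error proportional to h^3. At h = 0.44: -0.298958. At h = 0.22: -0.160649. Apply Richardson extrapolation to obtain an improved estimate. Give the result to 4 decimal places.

-0.1409

The leading error scales as h^3; refining by a factor of 2 reduces it by 2^3 = 8.
Extrapolated value = (8·A(h/2) − A(h)) / (8 − 1)
= (8·(-0.160649) − (-0.298958)) / 7
= -0.986234 / 7 = -0.140891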